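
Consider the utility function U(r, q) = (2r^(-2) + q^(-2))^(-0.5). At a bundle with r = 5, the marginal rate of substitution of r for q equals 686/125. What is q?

q = 7

For CES with ρ = -2, MRS = (2/1)·(q/r)^3.
Setting (2/1)·(q/5)^3 = 686/125 gives (q/5)^3 = 343/125, so q/5 = 1.4 and q = 7.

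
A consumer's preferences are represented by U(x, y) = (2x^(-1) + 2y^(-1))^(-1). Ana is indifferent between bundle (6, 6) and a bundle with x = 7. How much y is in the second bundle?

U depends on (x, y) only through S = 2x^(-1) + 2y^(-1), so equal utility means equal S. At (6, 6): S = 2/3.
With x = 7: 2·7^(-1) = 2/7, so 2y^(-1) = 2/3 − 2/7 = 8/21, i.e. y^(-1) = 4/21.
Hence y = 1/(4/21) = 5.25.
Check: U(7, 5.25) = 1.5.

y = 5.25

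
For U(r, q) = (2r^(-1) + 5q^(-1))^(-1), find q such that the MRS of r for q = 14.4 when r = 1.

For CES with ρ = -1, MRS = (2/5)·(q/r)^2.
Setting (2/5)·(q/1)^2 = 14.4 gives (q/1)^2 = 36, so q/1 = 6 and q = 6.

q = 6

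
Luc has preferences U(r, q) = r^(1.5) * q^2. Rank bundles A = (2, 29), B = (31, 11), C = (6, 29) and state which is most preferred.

Evaluate utility at each bundle:
U(A) = 2378.707.
U(B) = 20884.684.
U(C) = 12360.125.
Highest utility is B, so B ≻ C ≻ A.

Bundle B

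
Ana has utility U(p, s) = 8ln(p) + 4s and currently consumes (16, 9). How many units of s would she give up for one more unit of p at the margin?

MU_p = 8/p, MU_s = 4.
MRS = 8/p ÷ 4.
At (16, 9): MRS = 0.125.
The indifference curve has slope −0.125 at this bundle.

MRS = 0.125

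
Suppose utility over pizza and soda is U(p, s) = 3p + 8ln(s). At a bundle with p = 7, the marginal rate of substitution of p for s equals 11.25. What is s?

MU_p = 3, MU_s = 8/s.
MRS = 3 ÷ (8/s).
MRS depends only on s: 0.375·s = 11.25 ⇒ s = 11.25/0.375 = 30.

s = 30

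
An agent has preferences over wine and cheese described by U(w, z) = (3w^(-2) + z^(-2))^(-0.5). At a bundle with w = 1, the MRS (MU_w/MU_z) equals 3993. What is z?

z = 11

For CES with ρ = -2, MRS = (3/1)·(z/w)^3.
Setting (3/1)·(z/1)^3 = 3993 gives (z/1)^3 = 1331, so z/1 = 11 and z = 11.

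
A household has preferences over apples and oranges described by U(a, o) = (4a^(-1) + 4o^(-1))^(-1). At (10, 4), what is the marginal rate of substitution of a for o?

MRS = 4/25

For CES with ρ = -1, MRS = (o/a)^2.
At (10, 4): MRS = 4/25.
The indifference curve has slope −4/25 at this bundle.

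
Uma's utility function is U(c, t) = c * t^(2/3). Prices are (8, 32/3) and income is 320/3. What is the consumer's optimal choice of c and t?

c* = 8, t* = 4

MU_c = t^(2/3) and MU_t = 2/3·c·t^(-1/3).
MRS = MU_c/MU_t = (1.5)·t/c.
Tangency: set MRS = p_c/p_t = 8/(32/3) = 0.75.
So (1.5)·t/c = 0.75, i.e. t = 0.5·c.
Substitute into the budget 8·c + (32/3)·t = 320/3: (40/3)·c = 320/3, so c* = 8.
Then t* = 0.5·8 = 4.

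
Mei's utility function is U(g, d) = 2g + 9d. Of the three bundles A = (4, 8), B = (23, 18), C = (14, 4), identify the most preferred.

Bundle B

Evaluate utility at each bundle:
U(A) = 80.
U(B) = 208.
U(C) = 64.
Highest utility is B, so B ≻ A ≻ C.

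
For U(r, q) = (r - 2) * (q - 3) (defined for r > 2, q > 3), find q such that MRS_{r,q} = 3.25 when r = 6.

MU_r = (q−3), MU_q = (r−2).
MRS = (q−3)/(r−2).
Substitute r = 6: MRS = (q − 3)/4. Setting this equal to 3.25 gives q − 3 = 3.25·4 = 13, so q = 16.

q = 16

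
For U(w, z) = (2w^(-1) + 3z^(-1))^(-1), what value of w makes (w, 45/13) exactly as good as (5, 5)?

w = 15

U depends on (w, z) only through S = 2w^(-1) + 3z^(-1), so equal utility means equal S. At (5, 5): S = 1.
With z = 45/13: 3·(45/13)^(-1) = 13/15, so 2w^(-1) = 1 − 13/15 = 2/15, i.e. w^(-1) = 1/15.
Hence w = 1/(1/15) = 15.
Check: U(15, 45/13) = 1.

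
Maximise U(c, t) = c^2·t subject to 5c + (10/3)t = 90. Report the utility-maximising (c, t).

c* = 12, t* = 9

MU_c = 2·c·t and MU_t = c^2.
MRS = MU_c/MU_t = (2/1)·t/c.
Tangency: set MRS = p_c/p_t = 5/(10/3) = 1.5.
So (2/1)·t/c = 1.5, i.e. t = 0.75·c.
Substitute into the budget 5·c + (10/3)·t = 90: 7.5·c = 90, so c* = 12.
Then t* = 0.75·12 = 9.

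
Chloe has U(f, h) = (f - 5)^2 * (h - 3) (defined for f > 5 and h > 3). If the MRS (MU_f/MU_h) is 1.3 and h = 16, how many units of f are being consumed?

MU_f = 2·(f−5)·(h−3), MU_h = (f−5)^2.
MRS = (2/1)·(h−3)/(f−5).
Substitute h = 16: MRS = 26/(f − 5). Setting this equal to 1.3 gives f − 5 = 26/1.3 = 20, so f = 25.

f = 25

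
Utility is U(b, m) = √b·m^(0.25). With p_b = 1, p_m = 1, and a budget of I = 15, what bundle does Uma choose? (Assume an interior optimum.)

MU_b = 0.5·b^(-0.5)·m^(0.25) and MU_m = 0.25·√b·m^(-0.75).
MRS = MU_b/MU_m = (2)·m/b.
Tangency: set MRS = p_b/p_m = 1/1 = 1.
So (2)·m/b = 1, i.e. m = 0.5·b.
Substitute into the budget 1·b + 1·m = 15: 1.5·b = 15, so b* = 10.
Then m* = 0.5·10 = 5.

b* = 10, m* = 5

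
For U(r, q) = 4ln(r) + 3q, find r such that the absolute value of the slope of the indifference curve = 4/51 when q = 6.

r = 17

MU_r = 4/r, MU_q = 3.
MRS = 4/r ÷ 3.
MRS depends only on r: (4/3)/r = 4/51 ⇒ r = (4/3)/(4/51) = 17.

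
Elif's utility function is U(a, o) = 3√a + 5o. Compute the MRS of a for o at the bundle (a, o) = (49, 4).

MRS = 3/70

MU_a = 3/(2√a), MU_o = 5.
MRS = 3/(2√a) ÷ 5.
At (49, 4): MRS = 3/70.
That is, one extra unit of a is worth 3/70 units of o at the margin.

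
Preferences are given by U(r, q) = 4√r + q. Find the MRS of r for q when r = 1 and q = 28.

MU_r = 4/(2√r), MU_q = 1.
MRS = 4/(2√r) ÷ 1.
At (1, 28): MRS = 2.
The indifference curve has slope −2 at this bundle.

MRS = 2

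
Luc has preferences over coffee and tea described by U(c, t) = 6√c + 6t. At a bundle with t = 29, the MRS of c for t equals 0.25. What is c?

c = 4

MU_c = 6/(2√c), MU_t = 6.
MRS = 6/(2√c) ÷ 6.
MRS depends only on c: 0.5/√c = 0.25 ⇒ √c = 0.5/0.25 = 2 ⇒ c = 4.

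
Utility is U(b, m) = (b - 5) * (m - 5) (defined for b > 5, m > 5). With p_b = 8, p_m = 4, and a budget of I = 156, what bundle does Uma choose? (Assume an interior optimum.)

MU_b = (m−5), MU_m = (b−5).
MRS = (m−5)/(b−5).
Tangency: set MRS = p_b/p_m = 8/4 = 2.
So (m − 5)/(b − 5) = 2, i.e. (m − 5) = 2·(b − 5).
Rewrite the budget in excess-of-subsistence terms: 8·(b − 5) + 4·(m − 5) = 156 − 8·5 − 4·5 = 96.
Substituting, 16·(b − 5) = 96, so b − 5 = 6 and b* = 11.
Then m − 5 = 2·6 = 12, so m* = 17.

b* = 11, m* = 17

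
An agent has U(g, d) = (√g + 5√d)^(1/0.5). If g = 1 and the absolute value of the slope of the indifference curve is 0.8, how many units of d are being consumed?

For CES with ρ = 0.5, MRS = (1/5)·√(d/g).
Setting (1/5)·√(d/1) = 0.8 gives √(d/1) = 4, so d/1 = 16 and d = 16.

d = 16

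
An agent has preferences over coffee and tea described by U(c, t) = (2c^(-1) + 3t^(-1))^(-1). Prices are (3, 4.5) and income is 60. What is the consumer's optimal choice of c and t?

c* = 8, t* = 8

For CES with ρ = -1, MRS = (2/3)·(t/c)^2.
Tangency: set MRS = p_c/p_t = 3/4.5 = 2/3.
So (t/c)^2 = 1; taking the square root, t/c = 1, i.e. t = c.
Substitute into the budget 3·c + 4.5·t = 60: 7.5·c = 60, so c* = 8 and t* = 8.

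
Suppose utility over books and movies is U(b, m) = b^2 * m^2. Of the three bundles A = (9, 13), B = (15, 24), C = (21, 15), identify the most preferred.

Bundle B

Evaluate utility at each bundle:
U(A) = 13689.
U(B) = 129600.
U(C) = 99225.
Highest utility is B, so B ≻ C ≻ A.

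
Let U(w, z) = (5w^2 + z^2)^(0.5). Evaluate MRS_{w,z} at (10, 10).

For CES with ρ = 2, MRS = (5/1)·(z/w)^(-1).
At (10, 10): MRS = 5.
The indifference curve has slope −5 at this bundle.

MRS = 5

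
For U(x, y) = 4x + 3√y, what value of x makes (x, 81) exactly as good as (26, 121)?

U(26, 121) = 137.
Set U(x, 81) = 137 and solve.
With y = 81: √81 = 9, so 4x = 137 − 3·9 = 110 and x = 27.5.
Check: U(27.5, 81) = 137.

x = 27.5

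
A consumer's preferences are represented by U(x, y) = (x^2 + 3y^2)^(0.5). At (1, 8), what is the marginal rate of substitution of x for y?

MRS = 1/24

For CES with ρ = 2, MRS = (1/3)·(y/x)^(-1).
At (1, 8): MRS = 1/24.
That is, one extra unit of x is worth 1/24 units of y at the margin.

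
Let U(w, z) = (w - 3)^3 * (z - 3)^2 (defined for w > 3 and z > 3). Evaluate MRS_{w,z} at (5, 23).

MU_w = 3·(w−3)^2·(z−3)^2, MU_z = 2·(w−3)^3·(z−3).
MRS = (3/2)·(z−3)/(w−3).
At (5, 23): MRS = 15.
So at (5, 23) the consumer would give up 15 units of z for one more unit of w.

MRS = 15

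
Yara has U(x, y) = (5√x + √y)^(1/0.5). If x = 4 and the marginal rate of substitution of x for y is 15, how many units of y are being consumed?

For CES with ρ = 0.5, MRS = (5/1)·√(y/x).
Setting (5/1)·√(y/4) = 15 gives √(y/4) = 3, so y/4 = 9 and y = 36.

y = 36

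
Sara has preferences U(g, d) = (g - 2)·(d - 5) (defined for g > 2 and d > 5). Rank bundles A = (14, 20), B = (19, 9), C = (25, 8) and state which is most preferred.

Evaluate utility at each bundle:
U(A) = 180.
U(B) = 68.
U(C) = 69.
Highest utility is A, so A ≻ C ≻ B.

Bundle A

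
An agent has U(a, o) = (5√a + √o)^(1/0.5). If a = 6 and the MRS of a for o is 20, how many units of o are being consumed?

o = 96

For CES with ρ = 0.5, MRS = (5/1)·√(o/a).
Setting (5/1)·√(o/6) = 20 gives √(o/6) = 4, so o/6 = 16 and o = 96.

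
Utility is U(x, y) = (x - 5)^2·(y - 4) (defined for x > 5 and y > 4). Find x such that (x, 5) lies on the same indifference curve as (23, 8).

x = 41

U(23, 8) = 1296.
Set U(x, 5) = 1296 and solve.
With y = 5: (5 − 4) = 1, so (x − 5)^2 = 1296/1 = 1296.
Taking the square root (with x > 5): x − 5 = 36, so x = 41.
Check: U(41, 5) = 1296.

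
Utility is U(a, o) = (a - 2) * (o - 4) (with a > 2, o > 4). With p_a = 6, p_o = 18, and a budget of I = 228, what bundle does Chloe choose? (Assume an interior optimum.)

a* = 14, o* = 8

MU_a = (o−4), MU_o = (a−2).
MRS = (o−4)/(a−2).
Tangency: set MRS = p_a/p_o = 6/18 = 1/3.
So (o − 4)/(a − 2) = 1/3, i.e. (o − 4) = (1/3)·(a − 2).
Rewrite the budget in excess-of-subsistence terms: 6·(a − 2) + 18·(o − 4) = 228 − 6·2 − 18·4 = 144.
Substituting, 12·(a − 2) = 144, so a − 2 = 12 and a* = 14.
Then o − 4 = (1/3)·12 = 4, so o* = 8.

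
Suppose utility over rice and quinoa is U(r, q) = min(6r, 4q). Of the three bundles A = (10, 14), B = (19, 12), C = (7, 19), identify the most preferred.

Evaluate utility at each bundle:
U(A) = 56.
U(B) = 48.
U(C) = 42.
Highest utility is A, so A ≻ B ≻ C.

Bundle A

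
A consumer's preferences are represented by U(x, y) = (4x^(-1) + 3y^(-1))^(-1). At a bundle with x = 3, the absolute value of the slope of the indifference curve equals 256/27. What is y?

For CES with ρ = -1, MRS = (4/3)·(y/x)^2.
Setting (4/3)·(y/3)^2 = 256/27 gives (y/3)^2 = 64/9, so y/3 = 8/3 and y = 8.

y = 8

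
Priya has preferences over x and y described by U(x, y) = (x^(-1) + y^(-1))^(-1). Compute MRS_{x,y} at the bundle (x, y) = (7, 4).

MRS = 16/49

For CES with ρ = -1, MRS = (y/x)^2.
At (7, 4): MRS = 16/49.
So at (7, 4) the consumer would give up 16/49 units of y for one more unit of x.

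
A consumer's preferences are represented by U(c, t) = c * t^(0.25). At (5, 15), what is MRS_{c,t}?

MU_c = t^(0.25) and MU_t = 0.25·c·t^(-0.75).
MRS = MU_c/MU_t = (4)·t/c.
At (5, 15): MRS = 12.
That is, one extra unit of c is worth 12 units of t at the margin.

MRS = 12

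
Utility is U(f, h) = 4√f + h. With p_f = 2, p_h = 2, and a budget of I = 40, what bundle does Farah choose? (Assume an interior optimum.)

MU_f = 4/(2√f), MU_h = 1.
MRS = 4/(2√f) ÷ 1.
Tangency: set MRS = p_f/p_h = 2/2 = 1.
MRS depends only on f: 2/√f = 1 ⇒ √f = 2/1 = 2 ⇒ f* = 4.
From the budget, 2·h = 40 − 2·4 = 32, so h* = 16.

f* = 4, h* = 16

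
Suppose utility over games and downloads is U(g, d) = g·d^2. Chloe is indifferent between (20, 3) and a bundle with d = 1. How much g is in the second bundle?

U(20, 3) = 180.
Set U(g, 1) = 180 and solve.
With d = 1: 1^2 = 1, so g = 180/1 = 180.
Check: U(180, 1) = 180.

g = 180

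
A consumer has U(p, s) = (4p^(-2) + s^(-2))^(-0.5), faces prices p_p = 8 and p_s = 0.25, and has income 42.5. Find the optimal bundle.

For CES with ρ = -2, MRS = (4/1)·(s/p)^3.
Tangency: set MRS = p_p/p_s = 8/0.25 = 32.
So (s/p)^3 = 8; taking the cube root, s/p = 2, i.e. s = 2·p.
Substitute into the budget 8·p + 0.25·s = 42.5: 8.5·p = 42.5, so p* = 5 and s* = 2·5 = 10.

p* = 5, s* = 10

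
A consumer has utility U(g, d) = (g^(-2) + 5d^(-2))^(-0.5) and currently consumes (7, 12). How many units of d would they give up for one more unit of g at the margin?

MRS = 1728/1715

For CES with ρ = -2, MRS = (1/5)·(d/g)^3.
At (7, 12): MRS = 1728/1715.
So at (7, 12) the consumer would give up 1728/1715 units of d for one more unit of g.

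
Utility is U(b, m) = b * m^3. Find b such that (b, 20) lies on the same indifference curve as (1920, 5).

b = 30

U(1920, 5) = 240000.
Set U(b, 20) = 240000 and solve.
With m = 20: 20^3 = 8000, so b = 240000/8000 = 30.
Check: U(30, 20) = 240000.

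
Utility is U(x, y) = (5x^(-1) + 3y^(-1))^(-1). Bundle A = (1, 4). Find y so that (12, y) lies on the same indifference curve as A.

y = 9/16

U depends on (x, y) only through S = 5x^(-1) + 3y^(-1), so equal utility means equal S. At (1, 4): S = 5.75.
With x = 12: 5·12^(-1) = 5/12, so 3y^(-1) = 5.75 − 5/12 = 16/3, i.e. y^(-1) = 16/9.
Hence y = 1/(16/9) = 9/16.
Check: U(12, 9/16) = 0.1739.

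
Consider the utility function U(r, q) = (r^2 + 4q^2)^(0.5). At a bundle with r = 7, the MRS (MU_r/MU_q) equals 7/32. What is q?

For CES with ρ = 2, MRS = (1/4)·(q/r)^(-1).
Setting (1/4)·(q/7)^(-1) = 7/32 gives (q/7)^(-1) = 0.875, so q/7 = 8/7 and q = 8.

q = 8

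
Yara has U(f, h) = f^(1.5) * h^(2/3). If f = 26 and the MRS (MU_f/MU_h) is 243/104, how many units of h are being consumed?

MU_f = 1.5·√f·h^(2/3) and MU_h = 2/3·f^(1.5)·h^(-1/3).
MRS = MU_f/MU_h = (2.25)·h/f.
Substitute f = 26: MRS = h/(104/9). Setting h/(104/9) = 243/104 gives h = (243/104)·(104/9) = 27.

h = 27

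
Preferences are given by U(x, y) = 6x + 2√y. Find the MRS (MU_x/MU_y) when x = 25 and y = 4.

MU_x = 6, MU_y = 2/(2√y).
MRS = 6 ÷ (2/(2√y)).
At (25, 4): MRS = 12.
The indifference curve has slope −12 at this bundle.

MRS = 12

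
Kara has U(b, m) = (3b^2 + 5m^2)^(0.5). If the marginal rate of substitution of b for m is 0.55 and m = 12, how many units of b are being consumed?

For CES with ρ = 2, MRS = (3/5)·(m/b)^(-1).
Setting (3/5)·(12/b)^(-1) = 0.55 gives (12/b)^(-1) = 11/12, so 12/b = 12/11 and b = 11.

b = 11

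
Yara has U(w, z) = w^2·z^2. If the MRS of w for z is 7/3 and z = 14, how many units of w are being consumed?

w = 6

MU_w = 2·w·z^2 and MU_z = 2·w^2·z.
MRS = MU_w/MU_z = z/w.
Substitute z = 14: MRS = 14/w. Setting 14/w = 7/3 gives w = 14/(7/3) = 6.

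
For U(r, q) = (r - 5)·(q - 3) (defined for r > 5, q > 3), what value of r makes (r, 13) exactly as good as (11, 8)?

r = 8

U(11, 8) = 30.
Set U(r, 13) = 30 and solve.
With q = 13: (13 − 3) = 10, so (r − 5) = 30/10 = 3.
So r = 5 + 3 = 8.
Check: U(8, 13) = 30.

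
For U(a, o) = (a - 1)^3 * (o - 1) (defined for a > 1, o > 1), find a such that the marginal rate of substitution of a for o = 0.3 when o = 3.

MU_a = 3·(a−1)^2·(o−1), MU_o = (a−1)^3.
MRS = (3/1)·(o−1)/(a−1).
Substitute o = 3: MRS = 6/(a − 1). Setting this equal to 0.3 gives a − 1 = 6/0.3 = 20, so a = 21.

a = 21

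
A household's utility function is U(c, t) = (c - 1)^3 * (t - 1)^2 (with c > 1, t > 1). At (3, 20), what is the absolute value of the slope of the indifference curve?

MRS = 14.25

MU_c = 3·(c−1)^2·(t−1)^2, MU_t = 2·(c−1)^3·(t−1).
MRS = (3/2)·(t−1)/(c−1).
At (3, 20): MRS = 14.25.
The indifference curve has slope −14.25 at this bundle.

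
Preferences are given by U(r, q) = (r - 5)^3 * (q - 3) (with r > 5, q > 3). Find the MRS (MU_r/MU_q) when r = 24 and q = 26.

MRS = 69/19

MU_r = 3·(r−5)^2·(q−3), MU_q = (r−5)^3.
MRS = (3/1)·(q−3)/(r−5).
At (24, 26): MRS = 69/19.
So at (24, 26) the consumer would give up 69/19 units of q for one more unit of r.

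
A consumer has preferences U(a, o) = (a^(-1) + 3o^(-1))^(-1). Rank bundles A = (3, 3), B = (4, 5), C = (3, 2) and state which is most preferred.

Bundle B

Evaluate utility at each bundle:
U(A) = 0.750.
U(B) = 1.176.
U(C) = 0.545.
Highest utility is B, so B ≻ A ≻ C.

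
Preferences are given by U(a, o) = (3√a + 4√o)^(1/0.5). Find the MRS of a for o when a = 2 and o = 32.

For CES with ρ = 0.5, MRS = (3/4)·√(o/a).
At (2, 32): MRS = 3.
The indifference curve has slope −3 at this bundle.

MRS = 3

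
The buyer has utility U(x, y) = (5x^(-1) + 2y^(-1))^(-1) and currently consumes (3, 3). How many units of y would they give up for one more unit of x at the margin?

For CES with ρ = -1, MRS = (5/2)·(y/x)^2.
At (3, 3): MRS = 2.5.
That is, one extra unit of x is worth 2.5 units of y at the margin.

MRS = 2.5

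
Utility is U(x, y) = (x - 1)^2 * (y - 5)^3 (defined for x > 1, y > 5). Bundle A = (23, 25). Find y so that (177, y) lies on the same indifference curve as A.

y = 10

U(23, 25) = 3872000.
Set U(177, y) = 3872000 and solve.
With x = 177: (177 − 1)^2 = 30976, so (y − 5)^3 = 3872000/30976 = 125.
Taking the cube root (with y > 5): y − 5 = 5, so y = 10.
Check: U(177, 10) = 3872000.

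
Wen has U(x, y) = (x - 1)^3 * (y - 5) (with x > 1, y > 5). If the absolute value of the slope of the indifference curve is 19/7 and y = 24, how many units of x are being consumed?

x = 22

MU_x = 3·(x−1)^2·(y−5), MU_y = (x−1)^3.
MRS = (3/1)·(y−5)/(x−1).
Substitute y = 24: MRS = 57/(x − 1). Setting this equal to 19/7 gives x − 1 = 57/(19/7) = 21, so x = 22.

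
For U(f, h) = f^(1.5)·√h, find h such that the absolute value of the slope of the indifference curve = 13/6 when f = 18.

MU_f = 1.5·√f·√h and MU_h = 0.5·f^(1.5)·h^(-0.5).
MRS = MU_f/MU_h = (3)·h/f.
Substitute f = 18: MRS = h/6. Setting h/6 = 13/6 gives h = (13/6)·6 = 13.

h = 13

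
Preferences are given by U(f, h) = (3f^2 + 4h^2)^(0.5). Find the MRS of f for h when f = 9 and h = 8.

For CES with ρ = 2, MRS = (3/4)·(h/f)^(-1).
At (9, 8): MRS = 27/32.
The indifference curve has slope −27/32 at this bundle.

MRS = 27/32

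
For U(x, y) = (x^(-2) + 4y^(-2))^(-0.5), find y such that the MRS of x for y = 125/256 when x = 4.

For CES with ρ = -2, MRS = (1/4)·(y/x)^3.
Setting (1/4)·(y/4)^3 = 125/256 gives (y/4)^3 = 125/64, so y/4 = 1.25 and y = 5.

y = 5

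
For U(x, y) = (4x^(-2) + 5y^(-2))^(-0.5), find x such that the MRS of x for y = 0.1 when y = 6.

x = 12

For CES with ρ = -2, MRS = (4/5)·(y/x)^3.
Setting (4/5)·(6/x)^3 = 0.1 gives (6/x)^3 = 0.125, so 6/x = 0.5 and x = 12.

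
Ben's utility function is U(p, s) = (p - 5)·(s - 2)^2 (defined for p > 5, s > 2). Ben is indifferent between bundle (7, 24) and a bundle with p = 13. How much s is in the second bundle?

U(7, 24) = 968.
Set U(13, s) = 968 and solve.
With p = 13: (13 − 5) = 8, so (s − 2)^2 = 968/8 = 121.
Taking the square root (with s > 2): s − 2 = 11, so s = 13.
Check: U(13, 13) = 968.

s = 13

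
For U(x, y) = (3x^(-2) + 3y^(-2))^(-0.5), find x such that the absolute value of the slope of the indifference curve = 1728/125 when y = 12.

x = 5

For CES with ρ = -2, MRS = (y/x)^3.
Setting (12/x)^3 = 1728/125 gives 12/x = 2.4 and x = 5.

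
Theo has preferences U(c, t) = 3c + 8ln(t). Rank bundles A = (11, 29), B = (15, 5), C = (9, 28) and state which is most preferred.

Bundle A

Evaluate utility at each bundle:
U(A) = 59.938.
U(B) = 57.876.
U(C) = 53.658.
Highest utility is A, so A ≻ B ≻ C.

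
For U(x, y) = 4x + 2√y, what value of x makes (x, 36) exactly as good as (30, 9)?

U(30, 9) = 126.
Set U(x, 36) = 126 and solve.
With y = 36: √36 = 6, so 4x = 126 − 2·6 = 114 and x = 28.5.
Check: U(28.5, 36) = 126.

x = 28.5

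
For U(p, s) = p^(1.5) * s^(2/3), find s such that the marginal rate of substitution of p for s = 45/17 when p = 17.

MU_p = 1.5·√p·s^(2/3) and MU_s = 2/3·p^(1.5)·s^(-1/3).
MRS = MU_p/MU_s = (2.25)·s/p.
Substitute p = 17: MRS = s/(68/9). Setting s/(68/9) = 45/17 gives s = (45/17)·(68/9) = 20.

s = 20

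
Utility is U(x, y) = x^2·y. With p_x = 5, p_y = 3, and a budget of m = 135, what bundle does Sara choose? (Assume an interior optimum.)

MU_x = 2·x·y and MU_y = x^2.
MRS = MU_x/MU_y = (2/1)·y/x.
Tangency: set MRS = p_x/p_y = 5/3.
So (2/1)·y/x = 5/3, i.e. y = (5/6)·x.
Substitute into the budget 5·x + 3·y = 135: 7.5·x = 135, so x* = 18.
Then y* = (5/6)·18 = 15.

x* = 18, y* = 15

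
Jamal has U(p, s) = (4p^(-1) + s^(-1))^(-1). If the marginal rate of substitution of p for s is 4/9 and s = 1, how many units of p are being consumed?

For CES with ρ = -1, MRS = (4/1)·(s/p)^2.
Setting (4/1)·(1/p)^2 = 4/9 gives (1/p)^2 = 1/9, so 1/p = 1/3 and p = 3.

p = 3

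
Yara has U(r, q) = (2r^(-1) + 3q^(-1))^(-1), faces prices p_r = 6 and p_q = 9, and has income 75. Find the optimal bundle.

r* = 5, q* = 5

For CES with ρ = -1, MRS = (2/3)·(q/r)^2.
Tangency: set MRS = p_r/p_q = 6/9 = 2/3.
So (q/r)^2 = 1; taking the square root, q/r = 1, i.e. q = r.
Substitute into the budget 6·r + 9·q = 75: 15·r = 75, so r* = 5 and q* = 5.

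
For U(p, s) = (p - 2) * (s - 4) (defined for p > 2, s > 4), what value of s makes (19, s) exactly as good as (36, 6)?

s = 8

U(36, 6) = 68.
Set U(19, s) = 68 and solve.
With p = 19: (19 − 2) = 17, so (s − 4) = 68/17 = 4.
So s = 4 + 4 = 8.
Check: U(19, 8) = 68.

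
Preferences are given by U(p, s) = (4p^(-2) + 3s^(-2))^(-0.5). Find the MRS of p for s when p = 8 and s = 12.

MRS = 4.5

For CES with ρ = -2, MRS = (4/3)·(s/p)^3.
At (8, 12): MRS = 4.5.
So at (8, 12) the consumer would give up 4.5 units of s for one more unit of p.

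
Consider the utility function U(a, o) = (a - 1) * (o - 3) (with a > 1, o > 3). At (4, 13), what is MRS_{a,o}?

MU_a = (o−3), MU_o = (a−1).
MRS = (o−3)/(a−1).
At (4, 13): MRS = 10/3.
That is, one extra unit of a is worth 10/3 units of o at the margin.

MRS = 10/3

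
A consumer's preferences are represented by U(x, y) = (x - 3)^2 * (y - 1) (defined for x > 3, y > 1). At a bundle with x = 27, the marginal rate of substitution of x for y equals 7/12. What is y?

MU_x = 2·(x−3)·(y−1), MU_y = (x−3)^2.
MRS = (2/1)·(y−1)/(x−3).
Substitute x = 27: MRS = (y − 1)/12. Setting this equal to 7/12 gives y − 1 = (7/12)·12 = 7, so y = 8.

y = 8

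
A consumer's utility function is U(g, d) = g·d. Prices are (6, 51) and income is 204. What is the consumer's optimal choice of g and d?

g* = 17, d* = 2

MU_g = d and MU_d = g.
MRS = MU_g/MU_d = d/g.
Tangency: set MRS = p_g/p_d = 6/51 = 2/17.
So d/g = 2/17, i.e. d = (2/17)·g.
Substitute into the budget 6·g + 51·d = 204: 12·g = 204, so g* = 17.
Then d* = (2/17)·17 = 2.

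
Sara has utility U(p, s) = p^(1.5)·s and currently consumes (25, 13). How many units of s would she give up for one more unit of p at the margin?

MRS = 39/50

MU_p = 1.5·√p·s and MU_s = p^(1.5).
MRS = MU_p/MU_s = (1.5)·s/p.
At (25, 13): MRS = 39/50.
The indifference curve has slope −39/50 at this bundle.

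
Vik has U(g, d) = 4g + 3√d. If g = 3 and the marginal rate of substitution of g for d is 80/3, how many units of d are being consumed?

MU_g = 4, MU_d = 3/(2√d).
MRS = 4 ÷ (3/(2√d)).
MRS depends only on d: (8/3)·√d = 80/3 ⇒ √d = (80/3)/(8/3) = 10 ⇒ d = 100.

d = 100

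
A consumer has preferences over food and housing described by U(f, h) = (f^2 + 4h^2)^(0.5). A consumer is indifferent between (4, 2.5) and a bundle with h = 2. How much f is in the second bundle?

f = 5

U depends on (f, h) only through S = f^2 + 4h^2, so equal utility means equal S. At (4, 2.5): S = 41.
With h = 2: 4·2^2 = 16, so f^2 = 41 − 16 = 25.
Hence f = √25 = 5.
Check: U(5, 2) = 6.4031.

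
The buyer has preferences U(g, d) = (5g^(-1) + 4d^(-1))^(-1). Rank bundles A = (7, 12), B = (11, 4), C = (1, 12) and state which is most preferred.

Bundle A

Evaluate utility at each bundle:
U(A) = 0.955.
U(B) = 0.688.
U(C) = 0.188.
Highest utility is A, so A ≻ B ≻ C.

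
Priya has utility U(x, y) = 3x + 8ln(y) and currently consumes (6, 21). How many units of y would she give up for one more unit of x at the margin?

MRS = 7.875

MU_x = 3, MU_y = 8/y.
MRS = 3 ÷ (8/y).
At (6, 21): MRS = 7.875.
That is, one extra unit of x is worth 7.875 units of y at the margin.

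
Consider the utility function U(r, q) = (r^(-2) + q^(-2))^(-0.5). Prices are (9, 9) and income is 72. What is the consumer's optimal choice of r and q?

r* = 4, q* = 4

For CES with ρ = -2, MRS = (q/r)^3.
Tangency: set MRS = p_r/p_q = 9/9 = 1.
So (q/r)^3 = 1; taking the cube root, q/r = 1, i.e. q = r.
Substitute into the budget 9·r + 9·q = 72: 18·r = 72, so r* = 4 and q* = 4.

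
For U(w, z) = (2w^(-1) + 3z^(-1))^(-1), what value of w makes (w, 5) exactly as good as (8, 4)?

U depends on (w, z) only through S = 2w^(-1) + 3z^(-1), so equal utility means equal S. At (8, 4): S = 1.
With z = 5: 3·5^(-1) = 0.6, so 2w^(-1) = 1 − 0.6 = 0.4, i.e. w^(-1) = 0.2.
Hence w = 1/0.2 = 5.
Check: U(5, 5) = 1.

w = 5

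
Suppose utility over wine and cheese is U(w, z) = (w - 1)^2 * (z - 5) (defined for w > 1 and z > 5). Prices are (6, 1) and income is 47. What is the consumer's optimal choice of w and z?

MU_w = 2·(w−1)·(z−5), MU_z = (w−1)^2.
MRS = (2/1)·(z−5)/(w−1).
Tangency: set MRS = p_w/p_z = 6/1 = 6.
So (2/1)·(z − 5)/(w − 1) = 6, i.e. (z − 5) = 3·(w − 1).
Rewrite the budget in excess-of-subsistence terms: 6·(w − 1) + 1·(z − 5) = 47 − 6·1 − 1·5 = 36.
Substituting, 9·(w − 1) = 36, so w − 1 = 4 and w* = 5.
Then z − 5 = 3·4 = 12, so z* = 17.

w* = 5, z* = 17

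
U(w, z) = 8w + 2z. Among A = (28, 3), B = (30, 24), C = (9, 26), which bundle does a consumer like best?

Evaluate utility at each bundle:
U(A) = 230.
U(B) = 288.
U(C) = 124.
Highest utility is B, so B ≻ A ≻ C.

Bundle B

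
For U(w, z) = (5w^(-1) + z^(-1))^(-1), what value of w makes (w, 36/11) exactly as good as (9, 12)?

w = 15

U depends on (w, z) only through S = 5w^(-1) + z^(-1), so equal utility means equal S. At (9, 12): S = 23/36.
With z = 36/11: (36/11)^(-1) = 11/36, so 5w^(-1) = 23/36 − 11/36 = 1/3, i.e. w^(-1) = 1/15.
Hence w = 1/(1/15) = 15.
Check: U(15, 36/11) = 1.5652.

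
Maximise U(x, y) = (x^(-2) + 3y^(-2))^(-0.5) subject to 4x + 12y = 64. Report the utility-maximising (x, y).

For CES with ρ = -2, MRS = (1/3)·(y/x)^3.
Tangency: set MRS = p_x/p_y = 4/12 = 1/3.
So (y/x)^3 = 1; taking the cube root, y/x = 1, i.e. y = x.
Substitute into the budget 4·x + 12·y = 64: 16·x = 64, so x* = 4 and y* = 4.

x* = 4, y* = 4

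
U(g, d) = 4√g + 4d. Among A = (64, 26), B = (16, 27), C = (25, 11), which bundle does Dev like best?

Bundle A

Evaluate utility at each bundle:
U(A) = 136.000.
U(B) = 124.000.
U(C) = 64.000.
Highest utility is A, so A ≻ B ≻ C.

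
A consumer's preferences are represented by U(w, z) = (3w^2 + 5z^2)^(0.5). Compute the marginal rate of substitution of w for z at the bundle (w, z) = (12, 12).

For CES with ρ = 2, MRS = (3/5)·(z/w)^(-1).
At (12, 12): MRS = 0.6.
So at (12, 12) the consumer would give up 0.6 units of z for one more unit of w.

MRS = 0.6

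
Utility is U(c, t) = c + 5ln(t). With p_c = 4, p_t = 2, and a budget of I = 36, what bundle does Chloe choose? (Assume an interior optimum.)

c* = 4, t* = 10

MU_c = 1, MU_t = 5/t.
MRS = 1 ÷ (5/t).
Tangency: set MRS = p_c/p_t = 4/2 = 2.
MRS depends only on t: 0.2·t = 2 ⇒ t* = 2/0.2 = 10.
From the budget, 4·c = 36 − 2·10 = 16, so c* = 4.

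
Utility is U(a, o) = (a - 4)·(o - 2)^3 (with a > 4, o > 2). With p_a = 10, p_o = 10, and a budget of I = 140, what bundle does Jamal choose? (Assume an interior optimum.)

MU_a = (o−2)^3, MU_o = 3·(a−4)·(o−2)^2.
MRS = (1/3)·(o−2)/(a−4).
Tangency: set MRS = p_a/p_o = 10/10 = 1.
So (1/3)·(o − 2)/(a − 4) = 1, i.e. (o − 2) = 3·(a − 4).
Rewrite the budget in excess-of-subsistence terms: 10·(a − 4) + 10·(o − 2) = 140 − 10·4 − 10·2 = 80.
Substituting, 40·(a − 4) = 80, so a − 4 = 2 and a* = 6.
Then o − 2 = 3·2 = 6, so o* = 8.

a* = 6, o* = 8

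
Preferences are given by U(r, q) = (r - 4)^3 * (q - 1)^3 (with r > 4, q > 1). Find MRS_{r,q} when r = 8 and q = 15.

MRS = 3.5

MU_r = 3·(r−4)^2·(q−1)^3, MU_q = 3·(r−4)^3·(q−1)^2.
MRS = (q−1)/(r−4).
At (8, 15): MRS = 3.5.
That is, one extra unit of r is worth 3.5 units of q at the margin.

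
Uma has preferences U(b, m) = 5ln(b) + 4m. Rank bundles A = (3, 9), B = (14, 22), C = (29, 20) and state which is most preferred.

Bundle B

Evaluate utility at each bundle:
U(A) = 41.493.
U(B) = 101.195.
U(C) = 96.836.
Highest utility is B, so B ≻ C ≻ A.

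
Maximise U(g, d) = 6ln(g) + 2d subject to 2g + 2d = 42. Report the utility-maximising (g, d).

g* = 3, d* = 18

MU_g = 6/g, MU_d = 2.
MRS = 6/g ÷ 2.
Tangency: set MRS = p_g/p_d = 2/2 = 1.
MRS depends only on g: 3/g = 1 ⇒ g* = 3/1 = 3.
From the budget, 2·d = 42 − 2·3 = 36, so d* = 18.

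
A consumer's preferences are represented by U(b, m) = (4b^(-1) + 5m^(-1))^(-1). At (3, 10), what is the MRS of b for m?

For CES with ρ = -1, MRS = (4/5)·(m/b)^2.
At (3, 10): MRS = 80/9.
That is, one extra unit of b is worth 80/9 units of m at the margin.

MRS = 80/9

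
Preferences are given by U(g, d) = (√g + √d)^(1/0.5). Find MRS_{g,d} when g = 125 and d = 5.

MRS = 0.2

For CES with ρ = 0.5, MRS = √(d/g).
At (125, 5): MRS = 0.2.
The indifference curve has slope −0.2 at this bundle.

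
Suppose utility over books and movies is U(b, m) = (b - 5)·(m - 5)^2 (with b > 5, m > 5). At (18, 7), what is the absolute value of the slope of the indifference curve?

MU_b = (m−5)^2, MU_m = 2·(b−5)·(m−5).
MRS = (1/2)·(m−5)/(b−5).
At (18, 7): MRS = 1/13.
The indifference curve has slope −1/13 at this bundle.

MRS = 1/13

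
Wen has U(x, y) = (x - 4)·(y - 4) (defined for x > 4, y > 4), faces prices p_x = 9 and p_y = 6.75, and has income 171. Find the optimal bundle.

MU_x = (y−4), MU_y = (x−4).
MRS = (y−4)/(x−4).
Tangency: set MRS = p_x/p_y = 9/6.75 = 4/3.
So (y − 4)/(x − 4) = 4/3, i.e. (y − 4) = (4/3)·(x − 4).
Rewrite the budget in excess-of-subsistence terms: 9·(x − 4) + 6.75·(y − 4) = 171 − 9·4 − 6.75·4 = 108.
Substituting, 18·(x − 4) = 108, so x − 4 = 6 and x* = 10.
Then y − 4 = (4/3)·6 = 8, so y* = 12.

x* = 10, y* = 12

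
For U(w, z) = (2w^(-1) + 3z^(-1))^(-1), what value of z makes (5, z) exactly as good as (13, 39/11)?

U depends on (w, z) only through S = 2w^(-1) + 3z^(-1), so equal utility means equal S. At (13, 39/11): S = 1.
With w = 5: 2·5^(-1) = 0.4, so 3z^(-1) = 1 − 0.4 = 0.6, i.e. z^(-1) = 0.2.
Hence z = 1/0.2 = 5.
Check: U(5, 5) = 1.

z = 5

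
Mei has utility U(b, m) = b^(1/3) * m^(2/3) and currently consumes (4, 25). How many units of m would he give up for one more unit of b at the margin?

MRS = 3.125

MU_b = 1/3·b^(-2/3)·m^(2/3) and MU_m = 2/3·b^(1/3)·m^(-1/3).
MRS = MU_b/MU_m = (0.5)·m/b.
At (4, 25): MRS = 3.125.
So at (4, 25) the consumer would give up 3.125 units of m for one more unit of b.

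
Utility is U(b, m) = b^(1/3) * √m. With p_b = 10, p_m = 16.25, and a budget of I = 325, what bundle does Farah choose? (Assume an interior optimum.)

b* = 13, m* = 12

MU_b = 1/3·b^(-2/3)·√m and MU_m = 0.5·b^(1/3)·m^(-0.5).
MRS = MU_b/MU_m = (2/3)·m/b.
Tangency: set MRS = p_b/p_m = 10/16.25 = 8/13.
So (2/3)·m/b = 8/13, i.e. m = (12/13)·b.
Substitute into the budget 10·b + 16.25·m = 325: 25·b = 325, so b* = 13.
Then m* = (12/13)·13 = 12.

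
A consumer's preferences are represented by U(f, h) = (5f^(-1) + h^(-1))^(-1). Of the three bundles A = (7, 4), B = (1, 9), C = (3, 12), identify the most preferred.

Bundle A

Evaluate utility at each bundle:
U(A) = 1.037.
U(B) = 0.196.
U(C) = 0.571.
Highest utility is A, so A ≻ C ≻ B.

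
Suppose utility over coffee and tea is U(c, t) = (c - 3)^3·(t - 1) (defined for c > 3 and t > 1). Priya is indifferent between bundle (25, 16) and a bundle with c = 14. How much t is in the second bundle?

U(25, 16) = 159720.
Set U(14, t) = 159720 and solve.
With c = 14: (14 − 3)^3 = 1331, so (t − 1) = 159720/1331 = 120.
So t = 1 + 120 = 121.
Check: U(14, 121) = 159720.

t = 121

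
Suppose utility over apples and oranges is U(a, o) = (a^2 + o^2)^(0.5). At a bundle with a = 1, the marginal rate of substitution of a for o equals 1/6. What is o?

For CES with ρ = 2, MRS = (o/a)^(-1).
Setting (o/1)^(-1) = 1/6 gives o/1 = 6 and o = 6.

o = 6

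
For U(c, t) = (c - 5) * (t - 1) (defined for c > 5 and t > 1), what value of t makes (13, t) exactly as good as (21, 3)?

t = 5

U(21, 3) = 32.
Set U(13, t) = 32 and solve.
With c = 13: (13 − 5) = 8, so (t − 1) = 32/8 = 4.
So t = 1 + 4 = 5.
Check: U(13, 5) = 32.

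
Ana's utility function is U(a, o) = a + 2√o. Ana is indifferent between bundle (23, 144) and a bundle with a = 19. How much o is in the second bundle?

o = 196

U(23, 144) = 47.
Set U(19, o) = 47 and solve.
With a = 19: 2√o = 47 − 19 = 28, so √o = 14 and o = 196.
Check: U(19, 196) = 47.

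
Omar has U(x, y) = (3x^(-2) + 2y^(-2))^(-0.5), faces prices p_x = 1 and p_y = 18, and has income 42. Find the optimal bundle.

x* = 6, y* = 2

For CES with ρ = -2, MRS = (3/2)·(y/x)^3.
Tangency: set MRS = p_x/p_y = 1/18.
So (y/x)^3 = 1/27; taking the cube root, y/x = 1/3, i.e. y = (1/3)·x.
Substitute into the budget 1·x + 18·y = 42: 7·x = 42, so x* = 6 and y* = (1/3)·6 = 2.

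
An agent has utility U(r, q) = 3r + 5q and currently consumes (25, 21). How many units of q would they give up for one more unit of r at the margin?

MRS = 0.6

MU_r = 3, MU_q = 5, so MRS = 3/5 = 0.6 at every bundle.
At (25, 21): MRS = 0.6.
So at (25, 21) the consumer would give up 0.6 units of q for one more unit of r.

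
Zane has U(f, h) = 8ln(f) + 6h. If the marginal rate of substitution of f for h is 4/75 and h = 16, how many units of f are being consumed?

MU_f = 8/f, MU_h = 6.
MRS = 8/f ÷ 6.
MRS depends only on f: (4/3)/f = 4/75 ⇒ f = (4/3)/(4/75) = 25.

f = 25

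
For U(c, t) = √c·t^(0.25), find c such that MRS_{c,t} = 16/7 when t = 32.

c = 28

MU_c = 0.5·c^(-0.5)·t^(0.25) and MU_t = 0.25·√c·t^(-0.75).
MRS = MU_c/MU_t = (2)·t/c.
Substitute t = 32: MRS = 64/c. Setting 64/c = 16/7 gives c = 64/(16/7) = 28.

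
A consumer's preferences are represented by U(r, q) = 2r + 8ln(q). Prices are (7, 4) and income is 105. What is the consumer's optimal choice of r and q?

MU_r = 2, MU_q = 8/q.
MRS = 2 ÷ (8/q).
Tangency: set MRS = p_r/p_q = 7/4 = 1.75.
MRS depends only on q: 0.25·q = 1.75 ⇒ q* = 1.75/0.25 = 7.
From the budget, 7·r = 105 − 4·7 = 77, so r* = 11.

r* = 11, q* = 7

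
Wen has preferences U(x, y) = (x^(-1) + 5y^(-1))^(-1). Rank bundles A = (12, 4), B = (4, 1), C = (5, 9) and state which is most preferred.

Bundle C

Evaluate utility at each bundle:
U(A) = 0.750.
U(B) = 0.190.
U(C) = 1.324.
Highest utility is C, so C ≻ A ≻ B.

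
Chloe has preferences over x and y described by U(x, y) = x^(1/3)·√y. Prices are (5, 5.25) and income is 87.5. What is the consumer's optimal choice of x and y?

x* = 7, y* = 10

MU_x = 1/3·x^(-2/3)·√y and MU_y = 0.5·x^(1/3)·y^(-0.5).
MRS = MU_x/MU_y = (2/3)·y/x.
Tangency: set MRS = p_x/p_y = 5/5.25 = 20/21.
So (2/3)·y/x = 20/21, i.e. y = (10/7)·x.
Substitute into the budget 5·x + 5.25·y = 87.5: 12.5·x = 87.5, so x* = 7.
Then y* = (10/7)·7 = 10.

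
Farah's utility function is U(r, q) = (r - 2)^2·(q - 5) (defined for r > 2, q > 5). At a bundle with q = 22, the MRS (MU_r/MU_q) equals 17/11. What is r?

MU_r = 2·(r−2)·(q−5), MU_q = (r−2)^2.
MRS = (2/1)·(q−5)/(r−2).
Substitute q = 22: MRS = 34/(r − 2). Setting this equal to 17/11 gives r − 2 = 34/(17/11) = 22, so r = 24.

r = 24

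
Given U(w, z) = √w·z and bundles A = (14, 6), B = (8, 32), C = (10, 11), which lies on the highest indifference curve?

Evaluate utility at each bundle:
U(A) = 22.450.
U(B) = 90.510.
U(C) = 34.785.
Highest utility is B, so B ≻ C ≻ A.

Bundle B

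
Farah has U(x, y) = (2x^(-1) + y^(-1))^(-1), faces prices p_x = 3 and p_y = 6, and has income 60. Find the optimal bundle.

x* = 10, y* = 5

For CES with ρ = -1, MRS = (2/1)·(y/x)^2.
Tangency: set MRS = p_x/p_y = 3/6 = 0.5.
So (y/x)^2 = 0.25; taking the square root, y/x = 0.5, i.e. y = 0.5·x.
Substitute into the budget 3·x + 6·y = 60: 6·x = 60, so x* = 10 and y* = 0.5·10 = 5.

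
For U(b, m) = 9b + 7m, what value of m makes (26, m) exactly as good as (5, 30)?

U(5, 30) = 255.
Set U(26, m) = 255 and solve.
9·26 + 7m = 255 ⇒ 7m = 21 ⇒ m = 3.
Check: U(26, 3) = 255.

m = 3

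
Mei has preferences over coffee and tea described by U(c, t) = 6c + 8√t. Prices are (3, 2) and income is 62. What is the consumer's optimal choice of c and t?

MU_c = 6, MU_t = 8/(2√t).
MRS = 6 ÷ (8/(2√t)).
Tangency: set MRS = p_c/p_t = 3/2 = 1.5.
MRS depends only on t: 1.5·√t = 1.5 ⇒ √t = 1.5/1.5 = 1 ⇒ t* = 1.
From the budget, 3·c = 62 − 2·1 = 60, so c* = 20.

c* = 20, t* = 1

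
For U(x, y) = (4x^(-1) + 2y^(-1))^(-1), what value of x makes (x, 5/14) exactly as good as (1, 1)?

x = 10

U depends on (x, y) only through S = 4x^(-1) + 2y^(-1), so equal utility means equal S. At (1, 1): S = 6.
With y = 5/14: 2·(5/14)^(-1) = 5.6, so 4x^(-1) = 6 − 5.6 = 0.4, i.e. x^(-1) = 0.1.
Hence x = 1/0.1 = 10.
Check: U(10, 5/14) = 0.1667.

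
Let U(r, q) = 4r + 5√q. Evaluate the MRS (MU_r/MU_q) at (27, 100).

MU_r = 4, MU_q = 5/(2√q).
MRS = 4 ÷ (5/(2√q)).
At (27, 100): MRS = 16.
The indifference curve has slope −16 at this bundle.

MRS = 16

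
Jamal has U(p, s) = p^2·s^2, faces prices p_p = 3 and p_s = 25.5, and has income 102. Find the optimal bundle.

p* = 17, s* = 2

MU_p = 2·p·s^2 and MU_s = 2·p^2·s.
MRS = MU_p/MU_s = s/p.
Tangency: set MRS = p_p/p_s = 3/25.5 = 2/17.
So s/p = 2/17, i.e. s = (2/17)·p.
Substitute into the budget 3·p + 25.5·s = 102: 6·p = 102, so p* = 17.
Then s* = (2/17)·17 = 2.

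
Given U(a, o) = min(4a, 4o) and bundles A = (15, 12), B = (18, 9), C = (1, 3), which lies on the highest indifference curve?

Evaluate utility at each bundle:
U(A) = 48.
U(B) = 36.
U(C) = 4.
Highest utility is A, so A ≻ B ≻ C.

Bundle A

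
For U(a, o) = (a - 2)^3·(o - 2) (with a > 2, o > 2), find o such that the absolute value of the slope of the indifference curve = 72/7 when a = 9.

MU_a = 3·(a−2)^2·(o−2), MU_o = (a−2)^3.
MRS = (3/1)·(o−2)/(a−2).
Substitute a = 9: MRS = (o − 2)/(7/3). Setting this equal to 72/7 gives o − 2 = (72/7)·(7/3) = 24, so o = 26.

o = 26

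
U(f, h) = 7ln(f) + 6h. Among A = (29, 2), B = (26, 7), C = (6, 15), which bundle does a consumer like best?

Bundle C

Evaluate utility at each bundle:
U(A) = 35.571.
U(B) = 64.807.
U(C) = 102.542.
Highest utility is C, so C ≻ B ≻ A.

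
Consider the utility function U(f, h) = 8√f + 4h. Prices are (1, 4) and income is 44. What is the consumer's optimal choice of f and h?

f* = 16, h* = 7

MU_f = 8/(2√f), MU_h = 4.
MRS = 8/(2√f) ÷ 4.
Tangency: set MRS = p_f/p_h = 1/4 = 0.25.
MRS depends only on f: 1/√f = 0.25 ⇒ √f = 1/0.25 = 4 ⇒ f* = 16.
From the budget, 4·h = 44 − 1·16 = 28, so h* = 7.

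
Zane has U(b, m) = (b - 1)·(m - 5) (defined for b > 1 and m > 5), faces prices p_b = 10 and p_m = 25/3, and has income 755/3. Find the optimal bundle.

b* = 11, m* = 17

MU_b = (m−5), MU_m = (b−1).
MRS = (m−5)/(b−1).
Tangency: set MRS = p_b/p_m = 10/(25/3) = 1.2.
So (m − 5)/(b − 1) = 1.2, i.e. (m − 5) = 1.2·(b − 1).
Rewrite the budget in excess-of-subsistence terms: 10·(b − 1) + (25/3)·(m − 5) = 755/3 − 10·1 − (25/3)·5 = 200.
Substituting, 20·(b − 1) = 200, so b − 1 = 10 and b* = 11.
Then m − 5 = 1.2·10 = 12, so m* = 17.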